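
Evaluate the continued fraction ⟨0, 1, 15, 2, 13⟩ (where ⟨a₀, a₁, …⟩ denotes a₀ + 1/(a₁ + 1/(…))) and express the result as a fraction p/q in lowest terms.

Start with 13.
2 + 1/(13/1) = 2 + 1/13 = 27/13
15 + 1/(27/13) = 15 + 13/27 = 418/27
1 + 1/(418/27) = 1 + 27/418 = 445/418
0 + 1/(445/418) = 0 + 418/445 = 418/445

418/445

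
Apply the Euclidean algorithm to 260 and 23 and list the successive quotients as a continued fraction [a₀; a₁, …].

[11; 3, 3, 2]

Repeatedly divide and take the remainder:
260 = 11·23 + 7, so a_0 = 11
23 = 3·7 + 2, so a_1 = 3
7 = 3·2 + 1, so a_2 = 3
2 = 2·1 + 0, so a_3 = 2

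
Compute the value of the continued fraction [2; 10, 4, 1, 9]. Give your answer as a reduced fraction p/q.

Collapse the nested fraction from the inside out:
Start with 9.
1 + 1/(9/1) = 1 + 1/9 = 10/9
4 + 1/(10/9) = 4 + 9/10 = 49/10
10 + 1/(49/10) = 10 + 10/49 = 500/49
2 + 1/(500/49) = 2 + 49/500 = 1049/500

1049/500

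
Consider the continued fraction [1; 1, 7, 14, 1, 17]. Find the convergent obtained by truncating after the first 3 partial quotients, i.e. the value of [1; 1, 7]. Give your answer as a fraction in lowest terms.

15/8

Start with 7.
1 + 1/(7/1) = 1 + 1/7 = 8/7
1 + 1/(8/7) = 1 + 7/8 = 15/8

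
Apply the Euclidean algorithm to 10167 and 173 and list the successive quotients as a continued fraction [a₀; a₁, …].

10167 = 58·173 + 133, so a_0 = 58
173 = 1·133 + 40, so a_1 = 1
133 = 3·40 + 13, so a_2 = 3
40 = 3·13 + 1, so a_3 = 3
13 = 13·1 + 0, so a_4 = 13

[58; 1, 3, 3, 13]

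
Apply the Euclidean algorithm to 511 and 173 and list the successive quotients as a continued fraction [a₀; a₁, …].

[2; 1, 20, 1, 1, 1, 2]

⌊511/173⌋ = 2, remainder 165
⌊173/165⌋ = 1, remainder 8
⌊165/8⌋ = 20, remainder 5
⌊8/5⌋ = 1, remainder 3
⌊5/3⌋ = 1, remainder 2
⌊3/2⌋ = 1, remainder 1
⌊2/1⌋ = 2, remainder 0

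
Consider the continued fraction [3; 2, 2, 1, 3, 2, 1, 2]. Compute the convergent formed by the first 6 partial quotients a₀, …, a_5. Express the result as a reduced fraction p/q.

202/59

Work from the innermost term outward:
Start with 2.
3 + 1/(2/1) = 3 + 1/2 = 7/2
1 + 1/(7/2) = 1 + 2/7 = 9/7
2 + 1/(9/7) = 2 + 7/9 = 25/9
2 + 1/(25/9) = 2 + 9/25 = 59/25
3 + 1/(59/25) = 3 + 25/59 = 202/59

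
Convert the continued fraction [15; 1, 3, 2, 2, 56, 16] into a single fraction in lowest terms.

Start with 16.
56 + 1/(16/1) = 56 + 1/16 = 897/16
2 + 1/(897/16) = 2 + 16/897 = 1810/897
2 + 1/(1810/897) = 2 + 897/1810 = 4517/1810
3 + 1/(4517/1810) = 3 + 1810/4517 = 15361/4517
1 + 1/(15361/4517) = 1 + 4517/15361 = 19878/15361
15 + 1/(19878/15361) = 15 + 15361/19878 = 313531/19878

313531/19878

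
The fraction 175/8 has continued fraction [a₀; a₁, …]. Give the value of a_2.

7

Run the Euclidean algorithm, recording each quotient:
⌊175/8⌋ = 21, remainder 7
⌊8/7⌋ = 1, remainder 1
⌊7/1⌋ = 7, remainder 0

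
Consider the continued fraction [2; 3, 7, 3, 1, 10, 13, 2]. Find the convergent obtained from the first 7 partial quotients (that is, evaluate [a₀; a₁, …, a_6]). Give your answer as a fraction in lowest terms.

Build up convergents one term at a time:
a_0 = 2: 2/1
a_1 = 3: 7/3
a_2 = 7: 51/22
a_3 = 3: 160/69
a_4 = 1: 211/91
a_5 = 10: 2270/979
a_6 = 13: 29721/12818

29721/12818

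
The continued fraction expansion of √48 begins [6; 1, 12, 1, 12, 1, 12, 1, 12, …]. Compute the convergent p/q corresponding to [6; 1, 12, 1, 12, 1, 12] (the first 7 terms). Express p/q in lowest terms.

17466/2521

a_0 = 6: 6/1
a_1 = 1: 7/1
a_2 = 12: 90/13
a_3 = 1: 97/14
a_4 = 12: 1254/181
a_5 = 1: 1351/195
a_6 = 12: 17466/2521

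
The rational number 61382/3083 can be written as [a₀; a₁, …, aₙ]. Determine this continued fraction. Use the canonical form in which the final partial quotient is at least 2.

Run the Euclidean algorithm, recording each quotient:
61382 ÷ 3083 → quotient 19, remainder 2805
3083 ÷ 2805 → quotient 1, remainder 278
2805 ÷ 278 → quotient 10, remainder 25
278 ÷ 25 → quotient 11, remainder 3
25 ÷ 3 → quotient 8, remainder 1
3 ÷ 1 → quotient 3, remainder 0

[19; 1, 10, 11, 8, 3]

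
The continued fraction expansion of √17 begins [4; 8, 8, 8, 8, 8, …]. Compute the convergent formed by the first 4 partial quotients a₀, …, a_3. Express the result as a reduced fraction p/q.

2177/528

Work from the innermost term outward:
Start with 8.
8 + 1/(8/1) = 8 + 1/8 = 65/8
8 + 1/(65/8) = 8 + 8/65 = 528/65
4 + 1/(528/65) = 4 + 65/528 = 2177/528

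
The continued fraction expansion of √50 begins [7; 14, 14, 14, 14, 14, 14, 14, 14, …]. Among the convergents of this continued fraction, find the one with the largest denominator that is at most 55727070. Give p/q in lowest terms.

54608393/7722793

a_0 = 7: 7/1  (≤ bound)
a_1 = 14: 99/14  (≤ bound)
a_2 = 14: 1393/197  (≤ bound)
a_3 = 14: 19601/2772  (≤ bound)
a_4 = 14: 275807/39005  (≤ bound)
a_5 = 14: 3880899/548842  (≤ bound)
a_6 = 14: 54608393/7722793  (≤ bound)
a_7 = 14: 768398401/108667944  (> 55727070, stop)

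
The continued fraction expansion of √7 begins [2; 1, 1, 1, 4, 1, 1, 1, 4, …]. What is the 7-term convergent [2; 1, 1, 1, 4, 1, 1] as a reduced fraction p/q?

a_0 = 2: 2/1
a_1 = 1: 3/1
a_2 = 1: 5/2
a_3 = 1: 8/3
a_4 = 4: 37/14
a_5 = 1: 45/17
a_6 = 1: 82/31

82/31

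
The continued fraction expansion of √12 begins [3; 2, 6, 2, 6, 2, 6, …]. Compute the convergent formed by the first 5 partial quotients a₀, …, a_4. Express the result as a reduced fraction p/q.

627/181

Work from the innermost term outward:
Start with 6.
2 + 1/(6/1) = 2 + 1/6 = 13/6
6 + 1/(13/6) = 6 + 6/13 = 84/13
2 + 1/(84/13) = 2 + 13/84 = 181/84
3 + 1/(181/84) = 3 + 84/181 = 627/181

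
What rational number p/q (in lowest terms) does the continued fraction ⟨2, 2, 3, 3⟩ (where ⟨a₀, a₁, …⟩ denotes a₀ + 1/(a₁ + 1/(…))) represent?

56/23

Start with 3.
3 + 1/(3/1) = 3 + 1/3 = 10/3
2 + 1/(10/3) = 2 + 3/10 = 23/10
2 + 1/(23/10) = 2 + 10/23 = 56/23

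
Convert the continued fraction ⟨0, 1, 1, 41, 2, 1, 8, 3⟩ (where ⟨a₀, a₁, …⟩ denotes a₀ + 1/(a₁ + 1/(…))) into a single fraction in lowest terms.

3430/6779

a_0 = 0: 0/1
a_1 = 1: 1/1
a_2 = 1: 1/2
a_3 = 41: 42/83
a_4 = 2: 85/168
a_5 = 1: 127/251
a_6 = 8: 1101/2176
a_7 = 3: 3430/6779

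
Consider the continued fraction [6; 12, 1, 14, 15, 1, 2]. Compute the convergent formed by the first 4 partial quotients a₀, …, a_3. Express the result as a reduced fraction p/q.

a_0 = 6: 6/1
a_1 = 12: 73/12
a_2 = 1: 79/13
a_3 = 14: 1179/194

1179/194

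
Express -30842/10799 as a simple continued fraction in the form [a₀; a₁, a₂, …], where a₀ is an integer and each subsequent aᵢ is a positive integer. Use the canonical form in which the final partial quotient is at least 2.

[-3; 6, 1, 17, 12, 3, 2]

⌊-30842/10799⌋ = -3, remainder 1555
⌊10799/1555⌋ = 6, remainder 1469
⌊1555/1469⌋ = 1, remainder 86
⌊1469/86⌋ = 17, remainder 7
⌊86/7⌋ = 12, remainder 2
⌊7/2⌋ = 3, remainder 1
⌊2/1⌋ = 2, remainder 0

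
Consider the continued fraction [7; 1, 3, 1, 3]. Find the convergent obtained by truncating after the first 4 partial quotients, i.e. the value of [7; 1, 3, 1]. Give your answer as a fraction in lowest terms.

Start with 1.
3 + 1/(1/1) = 3 + 1/1 = 4/1
1 + 1/(4/1) = 1 + 1/4 = 5/4
7 + 1/(5/4) = 7 + 4/5 = 39/5

39/5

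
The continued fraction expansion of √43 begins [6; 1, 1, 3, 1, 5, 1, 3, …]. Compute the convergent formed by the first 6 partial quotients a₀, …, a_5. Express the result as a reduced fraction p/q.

Work from the innermost term outward:
Start with 5.
1 + 1/(5/1) = 1 + 1/5 = 6/5
3 + 1/(6/5) = 3 + 5/6 = 23/6
1 + 1/(23/6) = 1 + 6/23 = 29/23
1 + 1/(29/23) = 1 + 23/29 = 52/29
6 + 1/(52/29) = 6 + 29/52 = 341/52

341/52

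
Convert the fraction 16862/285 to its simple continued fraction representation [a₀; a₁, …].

[59; 6, 15, 1, 2]

Run the Euclidean algorithm, recording each quotient:
16862 ÷ 285 → quotient 59, remainder 47
285 ÷ 47 → quotient 6, remainder 3
47 ÷ 3 → quotient 15, remainder 2
3 ÷ 2 → quotient 1, remainder 1
2 ÷ 1 → quotient 2, remainder 0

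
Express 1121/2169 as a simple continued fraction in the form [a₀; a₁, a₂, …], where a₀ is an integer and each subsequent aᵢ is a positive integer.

Repeatedly divide and take the remainder:
1121 ÷ 2169 → quotient 0, remainder 1121
2169 ÷ 1121 → quotient 1, remainder 1048
1121 ÷ 1048 → quotient 1, remainder 73
1048 ÷ 73 → quotient 14, remainder 26
73 ÷ 26 → quotient 2, remainder 21
26 ÷ 21 → quotient 1, remainder 5
21 ÷ 5 → quotient 4, remainder 1
5 ÷ 1 → quotient 5, remainder 0

[0; 1, 1, 14, 2, 1, 4, 5]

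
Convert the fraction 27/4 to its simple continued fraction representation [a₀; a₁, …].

⌊27/4⌋ = 6, remainder 3
⌊4/3⌋ = 1, remainder 1
⌊3/1⌋ = 3, remainder 0

[6; 1, 3]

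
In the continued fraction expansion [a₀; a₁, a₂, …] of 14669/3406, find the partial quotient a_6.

18

14669 = 4·3406 + 1045, so a_0 = 4
3406 = 3·1045 + 271, so a_1 = 3
1045 = 3·271 + 232, so a_2 = 3
271 = 1·232 + 39, so a_3 = 1
232 = 5·39 + 37, so a_4 = 5
39 = 1·37 + 2, so a_5 = 1
37 = 18·2 + 1, so a_6 = 18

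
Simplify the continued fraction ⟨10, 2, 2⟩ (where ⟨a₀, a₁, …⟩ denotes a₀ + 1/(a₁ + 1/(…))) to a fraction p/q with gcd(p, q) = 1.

Work from the innermost term outward:
Start with 2.
2 + 1/(2/1) = 2 + 1/2 = 5/2
10 + 1/(5/2) = 10 + 2/5 = 52/5

52/5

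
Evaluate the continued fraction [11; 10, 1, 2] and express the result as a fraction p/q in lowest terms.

Work from the innermost term outward:
Start with 2.
1 + 1/(2/1) = 1 + 1/2 = 3/2
10 + 1/(3/2) = 10 + 2/3 = 32/3
11 + 1/(32/3) = 11 + 3/32 = 355/32

355/32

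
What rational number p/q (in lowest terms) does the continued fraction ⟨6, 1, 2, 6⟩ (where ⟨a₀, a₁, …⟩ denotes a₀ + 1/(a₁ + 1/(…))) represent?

127/19

Start with 6.
2 + 1/(6/1) = 2 + 1/6 = 13/6
1 + 1/(13/6) = 1 + 6/13 = 19/13
6 + 1/(19/13) = 6 + 13/19 = 127/19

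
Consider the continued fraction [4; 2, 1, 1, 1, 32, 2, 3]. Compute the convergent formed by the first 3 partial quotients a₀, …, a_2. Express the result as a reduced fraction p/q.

13/3

Use the convergent recurrence hₖ = aₖ·hₖ₋₁ + hₖ₋₂ (and likewise for the denominators kₖ):
a_0 = 4: 4/1
a_1 = 2: 9/2
a_2 = 1: 13/3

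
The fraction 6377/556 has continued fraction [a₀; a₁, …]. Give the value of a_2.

Apply division with remainder until the remainder is 0:
⌊6377/556⌋ = 11, remainder 261
⌊556/261⌋ = 2, remainder 34
⌊261/34⌋ = 7, remainder 23

7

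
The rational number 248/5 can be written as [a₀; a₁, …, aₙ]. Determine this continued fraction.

248 = 49·5 + 3, so a_0 = 49
5 = 1·3 + 2, so a_1 = 1
3 = 1·2 + 1, so a_2 = 1
2 = 2·1 + 0, so a_3 = 2

[49; 1, 1, 2]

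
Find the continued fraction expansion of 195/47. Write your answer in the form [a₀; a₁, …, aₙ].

⌊195/47⌋ = 4, remainder 7
⌊47/7⌋ = 6, remainder 5
⌊7/5⌋ = 1, remainder 2
⌊5/2⌋ = 2, remainder 1
⌊2/1⌋ = 2, remainder 0

[4; 6, 1, 2, 2]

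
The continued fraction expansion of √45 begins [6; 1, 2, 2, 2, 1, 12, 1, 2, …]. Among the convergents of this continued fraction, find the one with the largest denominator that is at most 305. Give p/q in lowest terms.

List convergents until the denominator exceeds the bound:
a_0 = 6: 6/1  (≤ bound)
a_1 = 1: 7/1  (≤ bound)
a_2 = 2: 20/3  (≤ bound)
a_3 = 2: 47/7  (≤ bound)
a_4 = 2: 114/17  (≤ bound)
a_5 = 1: 161/24  (≤ bound)
a_6 = 12: 2046/305  (≤ bound)
a_7 = 1: 2207/329  (> 305, stop)

2046/305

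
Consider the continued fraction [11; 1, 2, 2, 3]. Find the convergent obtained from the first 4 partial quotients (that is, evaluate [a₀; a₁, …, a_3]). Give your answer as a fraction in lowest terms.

Compute successive convergents:
a_0 = 11: 11/1
a_1 = 1: 12/1
a_2 = 2: 35/3
a_3 = 2: 82/7

82/7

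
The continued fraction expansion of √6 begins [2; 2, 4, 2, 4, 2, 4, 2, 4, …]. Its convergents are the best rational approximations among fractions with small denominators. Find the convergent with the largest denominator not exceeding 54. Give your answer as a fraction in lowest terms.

49/20

List convergents until the denominator exceeds the bound:
a_0 = 2: 2/1  (≤ bound)
a_1 = 2: 5/2  (≤ bound)
a_2 = 4: 22/9  (≤ bound)
a_3 = 2: 49/20  (≤ bound)
a_4 = 4: 218/89  (> 54, stop)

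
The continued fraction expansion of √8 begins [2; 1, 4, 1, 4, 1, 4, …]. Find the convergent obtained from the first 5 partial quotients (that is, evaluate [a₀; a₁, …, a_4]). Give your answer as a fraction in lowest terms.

82/29

Compute successive convergents:
a_0 = 2: 2/1
a_1 = 1: 3/1
a_2 = 4: 14/5
a_3 = 1: 17/6
a_4 = 4: 82/29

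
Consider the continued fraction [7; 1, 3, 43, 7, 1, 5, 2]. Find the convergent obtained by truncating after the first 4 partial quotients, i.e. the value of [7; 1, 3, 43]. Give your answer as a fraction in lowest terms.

Collapse the nested fraction from the inside out:
Start with 43.
3 + 1/(43/1) = 3 + 1/43 = 130/43
1 + 1/(130/43) = 1 + 43/130 = 173/130
7 + 1/(173/130) = 7 + 130/173 = 1341/173

1341/173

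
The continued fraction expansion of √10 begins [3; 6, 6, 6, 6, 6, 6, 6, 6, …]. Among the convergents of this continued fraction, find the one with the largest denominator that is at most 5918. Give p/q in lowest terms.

4443/1405

a_0 = 3: 3/1  (≤ bound)
a_1 = 6: 19/6  (≤ bound)
a_2 = 6: 117/37  (≤ bound)
a_3 = 6: 721/228  (≤ bound)
a_4 = 6: 4443/1405  (≤ bound)
a_5 = 6: 27379/8658  (> 5918, stop)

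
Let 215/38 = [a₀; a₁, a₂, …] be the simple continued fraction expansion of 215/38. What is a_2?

1

215 = 5·38 + 25, so a_0 = 5
38 = 1·25 + 13, so a_1 = 1
25 = 1·13 + 12, so a_2 = 1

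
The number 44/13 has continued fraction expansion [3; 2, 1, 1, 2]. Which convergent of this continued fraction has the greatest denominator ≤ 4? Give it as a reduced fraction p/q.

10/3

List convergents until the denominator exceeds the bound:
a_0 = 3: 3/1  (≤ bound)
a_1 = 2: 7/2  (≤ bound)
a_2 = 1: 10/3  (≤ bound)
a_3 = 1: 17/5  (> 4, stop)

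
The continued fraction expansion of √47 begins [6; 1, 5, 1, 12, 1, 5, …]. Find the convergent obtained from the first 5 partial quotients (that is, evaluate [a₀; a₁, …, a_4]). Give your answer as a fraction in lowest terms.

Collapse the nested fraction from the inside out:
Start with 12.
1 + 1/(12/1) = 1 + 1/12 = 13/12
5 + 1/(13/12) = 5 + 12/13 = 77/13
1 + 1/(77/13) = 1 + 13/77 = 90/77
6 + 1/(90/77) = 6 + 77/90 = 617/90

617/90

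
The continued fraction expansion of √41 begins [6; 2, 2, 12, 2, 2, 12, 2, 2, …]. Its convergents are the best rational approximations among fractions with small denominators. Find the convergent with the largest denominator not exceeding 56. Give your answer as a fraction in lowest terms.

a_0 = 6: 6/1  (≤ bound)
a_1 = 2: 13/2  (≤ bound)
a_2 = 2: 32/5  (≤ bound)
a_3 = 12: 397/62  (> 56, stop)

32/5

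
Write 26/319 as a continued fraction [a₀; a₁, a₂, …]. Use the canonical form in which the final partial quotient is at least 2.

26 ÷ 319 → quotient 0, remainder 26
319 ÷ 26 → quotient 12, remainder 7
26 ÷ 7 → quotient 3, remainder 5
7 ÷ 5 → quotient 1, remainder 2
5 ÷ 2 → quotient 2, remainder 1
2 ÷ 1 → quotient 2, remainder 0

[0; 12, 3, 1, 2, 2]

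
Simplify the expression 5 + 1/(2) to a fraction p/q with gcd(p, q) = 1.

11/2

Work from the innermost term outward:
Start with 2.
5 + 1/(2/1) = 5 + 1/2 = 11/2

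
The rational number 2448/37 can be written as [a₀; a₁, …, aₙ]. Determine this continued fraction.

[66; 6, 6]

⌊2448/37⌋ = 66, remainder 6
⌊37/6⌋ = 6, remainder 1
⌊6/1⌋ = 6, remainder 0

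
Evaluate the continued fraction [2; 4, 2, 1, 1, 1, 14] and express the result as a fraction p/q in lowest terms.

1141/512

Work from the innermost term outward:
Start with 14.
1 + 1/(14/1) = 1 + 1/14 = 15/14
1 + 1/(15/14) = 1 + 14/15 = 29/15
1 + 1/(29/15) = 1 + 15/29 = 44/29
2 + 1/(44/29) = 2 + 29/44 = 117/44
4 + 1/(117/44) = 4 + 44/117 = 512/117
2 + 1/(512/117) = 2 + 117/512 = 1141/512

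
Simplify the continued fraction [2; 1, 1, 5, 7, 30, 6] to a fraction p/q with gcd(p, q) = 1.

36549/14365

Start with 6.
30 + 1/(6/1) = 30 + 1/6 = 181/6
7 + 1/(181/6) = 7 + 6/181 = 1273/181
5 + 1/(1273/181) = 5 + 181/1273 = 6546/1273
1 + 1/(6546/1273) = 1 + 1273/6546 = 7819/6546
1 + 1/(7819/6546) = 1 + 6546/7819 = 14365/7819
2 + 1/(14365/7819) = 2 + 7819/14365 = 36549/14365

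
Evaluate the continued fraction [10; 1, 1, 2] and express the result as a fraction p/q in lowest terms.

53/5

Build up convergents one term at a time:
a_0 = 10: 10/1
a_1 = 1: 11/1
a_2 = 1: 21/2
a_3 = 2: 53/5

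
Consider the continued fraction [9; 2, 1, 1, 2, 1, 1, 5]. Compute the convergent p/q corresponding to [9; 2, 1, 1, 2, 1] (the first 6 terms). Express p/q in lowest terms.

Collapse the nested fraction from the inside out:
Start with 1.
2 + 1/(1/1) = 2 + 1/1 = 3/1
1 + 1/(3/1) = 1 + 1/3 = 4/3
1 + 1/(4/3) = 1 + 3/4 = 7/4
2 + 1/(7/4) = 2 + 4/7 = 18/7
9 + 1/(18/7) = 9 + 7/18 = 169/18

169/18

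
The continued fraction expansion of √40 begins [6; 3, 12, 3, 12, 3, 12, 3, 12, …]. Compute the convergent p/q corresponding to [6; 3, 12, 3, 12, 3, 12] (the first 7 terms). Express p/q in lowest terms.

Use the convergent recurrence hₖ = aₖ·hₖ₋₁ + hₖ₋₂ (and likewise for the denominators kₖ):
a_0 = 6: 6/1
a_1 = 3: 19/3
a_2 = 12: 234/37
a_3 = 3: 721/114
a_4 = 12: 8886/1405
a_5 = 3: 27379/4329
a_6 = 12: 337434/53353

337434/53353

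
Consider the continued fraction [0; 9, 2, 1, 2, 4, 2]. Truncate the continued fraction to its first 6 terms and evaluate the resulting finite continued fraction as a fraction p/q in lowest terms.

35/328

a_0 = 0: 0/1
a_1 = 9: 1/9
a_2 = 2: 2/19
a_3 = 1: 3/28
a_4 = 2: 8/75
a_5 = 4: 35/328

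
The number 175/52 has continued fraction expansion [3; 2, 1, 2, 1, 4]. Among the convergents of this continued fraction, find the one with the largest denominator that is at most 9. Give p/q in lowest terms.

List convergents until the denominator exceeds the bound:
a_0 = 3: 3/1  (≤ bound)
a_1 = 2: 7/2  (≤ bound)
a_2 = 1: 10/3  (≤ bound)
a_3 = 2: 27/8  (≤ bound)
a_4 = 1: 37/11  (> 9, stop)

27/8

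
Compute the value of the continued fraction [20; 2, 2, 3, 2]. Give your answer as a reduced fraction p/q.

Start with 2.
3 + 1/(2/1) = 3 + 1/2 = 7/2
2 + 1/(7/2) = 2 + 2/7 = 16/7
2 + 1/(16/7) = 2 + 7/16 = 39/16
20 + 1/(39/16) = 20 + 16/39 = 796/39

796/39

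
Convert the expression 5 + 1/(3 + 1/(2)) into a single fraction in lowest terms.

Start with 2.
3 + 1/(2/1) = 3 + 1/2 = 7/2
5 + 1/(7/2) = 5 + 2/7 = 37/7

37/7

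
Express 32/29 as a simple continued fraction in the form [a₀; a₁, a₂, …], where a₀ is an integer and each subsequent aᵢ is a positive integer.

[1; 9, 1, 2]

⌊32/29⌋ = 1, remainder 3
⌊29/3⌋ = 9, remainder 2
⌊3/2⌋ = 1, remainder 1
⌊2/1⌋ = 2, remainder 0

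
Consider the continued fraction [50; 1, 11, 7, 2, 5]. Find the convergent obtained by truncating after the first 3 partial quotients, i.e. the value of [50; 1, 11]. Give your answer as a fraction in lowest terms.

Build up convergents one term at a time:
a_0 = 50: 50/1
a_1 = 1: 51/1
a_2 = 11: 611/12

611/12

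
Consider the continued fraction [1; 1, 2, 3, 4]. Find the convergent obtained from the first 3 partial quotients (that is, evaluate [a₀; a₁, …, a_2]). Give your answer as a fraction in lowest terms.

5/3

Start with 2.
1 + 1/(2/1) = 1 + 1/2 = 3/2
1 + 1/(3/2) = 1 + 2/3 = 5/3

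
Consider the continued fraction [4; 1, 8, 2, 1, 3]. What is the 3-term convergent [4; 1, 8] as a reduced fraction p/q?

Compute successive convergents:
a_0 = 4: 4/1
a_1 = 1: 5/1
a_2 = 8: 44/9

44/9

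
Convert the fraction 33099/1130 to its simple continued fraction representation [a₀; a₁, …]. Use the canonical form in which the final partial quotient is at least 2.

33099 = 29·1130 + 329, so a_0 = 29
1130 = 3·329 + 143, so a_1 = 3
329 = 2·143 + 43, so a_2 = 2
143 = 3·43 + 14, so a_3 = 3
43 = 3·14 + 1, so a_4 = 3
14 = 14·1 + 0, so a_5 = 14

[29; 3, 2, 3, 3, 14]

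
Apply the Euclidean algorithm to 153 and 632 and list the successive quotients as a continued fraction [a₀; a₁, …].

[0; 4, 7, 1, 1, 1, 6]

153 ÷ 632 → quotient 0, remainder 153
632 ÷ 153 → quotient 4, remainder 20
153 ÷ 20 → quotient 7, remainder 13
20 ÷ 13 → quotient 1, remainder 7
13 ÷ 7 → quotient 1, remainder 6
7 ÷ 6 → quotient 1, remainder 1
6 ÷ 1 → quotient 6, remainder 0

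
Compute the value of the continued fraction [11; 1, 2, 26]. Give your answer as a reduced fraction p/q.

Work from the innermost term outward:
Start with 26.
2 + 1/(26/1) = 2 + 1/26 = 53/26
1 + 1/(53/26) = 1 + 26/53 = 79/53
11 + 1/(79/53) = 11 + 53/79 = 922/79

922/79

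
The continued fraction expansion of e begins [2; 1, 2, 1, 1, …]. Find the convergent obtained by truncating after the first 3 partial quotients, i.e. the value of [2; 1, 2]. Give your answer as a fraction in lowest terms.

Start with 2.
1 + 1/(2/1) = 1 + 1/2 = 3/2
2 + 1/(3/2) = 2 + 2/3 = 8/3

8/3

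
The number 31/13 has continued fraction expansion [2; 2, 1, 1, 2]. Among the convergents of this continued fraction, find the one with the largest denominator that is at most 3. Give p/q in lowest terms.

7/3

List convergents until the denominator exceeds the bound:
a_0 = 2: 2/1  (≤ bound)
a_1 = 2: 5/2  (≤ bound)
a_2 = 1: 7/3  (≤ bound)
a_3 = 1: 12/5  (> 3, stop)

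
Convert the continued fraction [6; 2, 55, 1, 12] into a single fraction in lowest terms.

9529/1467

a_0 = 6: 6/1
a_1 = 2: 13/2
a_2 = 55: 721/111
a_3 = 1: 734/113
a_4 = 12: 9529/1467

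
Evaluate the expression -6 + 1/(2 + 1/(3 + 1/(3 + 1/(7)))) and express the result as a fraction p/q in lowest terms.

-935/168

Start with 7.
3 + 1/(7/1) = 3 + 1/7 = 22/7
3 + 1/(22/7) = 3 + 7/22 = 73/22
2 + 1/(73/22) = 2 + 22/73 = 168/73
-6 + 1/(168/73) = -6 + 73/168 = -935/168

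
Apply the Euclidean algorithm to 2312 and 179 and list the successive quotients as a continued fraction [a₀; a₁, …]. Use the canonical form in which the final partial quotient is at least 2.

⌊2312/179⌋ = 12, remainder 164
⌊179/164⌋ = 1, remainder 15
⌊164/15⌋ = 10, remainder 14
⌊15/14⌋ = 1, remainder 1
⌊14/1⌋ = 14, remainder 0

[12; 1, 10, 1, 14]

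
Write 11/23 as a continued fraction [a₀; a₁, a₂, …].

Run the Euclidean algorithm, recording each quotient:
11 = 0·23 + 11, so a_0 = 0
23 = 2·11 + 1, so a_1 = 2
11 = 11·1 + 0, so a_2 = 11

[0; 2, 11]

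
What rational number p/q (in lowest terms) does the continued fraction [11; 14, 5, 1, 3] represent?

Collapse the nested fraction from the inside out:
Start with 3.
1 + 1/(3/1) = 1 + 1/3 = 4/3
5 + 1/(4/3) = 5 + 3/4 = 23/4
14 + 1/(23/4) = 14 + 4/23 = 326/23
11 + 1/(326/23) = 11 + 23/326 = 3609/326

3609/326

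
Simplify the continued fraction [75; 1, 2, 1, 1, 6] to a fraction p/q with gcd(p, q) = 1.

3483/46

a_0 = 75: 75/1
a_1 = 1: 76/1
a_2 = 2: 227/3
a_3 = 1: 303/4
a_4 = 1: 530/7
a_5 = 6: 3483/46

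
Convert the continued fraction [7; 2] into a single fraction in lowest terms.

Start with 2.
7 + 1/(2/1) = 7 + 1/2 = 15/2

15/2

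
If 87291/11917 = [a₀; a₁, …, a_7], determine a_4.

87291 = 7·11917 + 3872, so a_0 = 7
11917 = 3·3872 + 301, so a_1 = 3
3872 = 12·301 + 260, so a_2 = 12
301 = 1·260 + 41, so a_3 = 1
260 = 6·41 + 14, so a_4 = 6

6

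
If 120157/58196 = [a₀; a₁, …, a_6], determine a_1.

Apply division with remainder until the remainder is 0:
⌊120157/58196⌋ = 2, remainder 3765
⌊58196/3765⌋ = 15, remainder 1721

15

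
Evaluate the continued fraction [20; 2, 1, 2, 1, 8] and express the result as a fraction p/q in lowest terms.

Start with 8.
1 + 1/(8/1) = 1 + 1/8 = 9/8
2 + 1/(9/8) = 2 + 8/9 = 26/9
1 + 1/(26/9) = 1 + 9/26 = 35/26
2 + 1/(35/26) = 2 + 26/35 = 96/35
20 + 1/(96/35) = 20 + 35/96 = 1955/96

1955/96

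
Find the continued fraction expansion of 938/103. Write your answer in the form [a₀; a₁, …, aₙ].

[9; 9, 2, 1, 3]

938 = 9·103 + 11, so a_0 = 9
103 = 9·11 + 4, so a_1 = 9
11 = 2·4 + 3, so a_2 = 2
4 = 1·3 + 1, so a_3 = 1
3 = 3·1 + 0, so a_4 = 3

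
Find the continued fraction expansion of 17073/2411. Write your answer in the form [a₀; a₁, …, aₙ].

[7; 12, 3, 3, 9, 2]

Run the Euclidean algorithm, recording each quotient:
⌊17073/2411⌋ = 7, remainder 196
⌊2411/196⌋ = 12, remainder 59
⌊196/59⌋ = 3, remainder 19
⌊59/19⌋ = 3, remainder 2
⌊19/2⌋ = 9, remainder 1
⌊2/1⌋ = 2, remainder 0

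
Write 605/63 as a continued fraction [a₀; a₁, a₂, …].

[9; 1, 1, 1, 1, 12]

Apply division with remainder until the remainder is 0:
605 ÷ 63 → quotient 9, remainder 38
63 ÷ 38 → quotient 1, remainder 25
38 ÷ 25 → quotient 1, remainder 13
25 ÷ 13 → quotient 1, remainder 12
13 ÷ 12 → quotient 1, remainder 1
12 ÷ 1 → quotient 12, remainder 0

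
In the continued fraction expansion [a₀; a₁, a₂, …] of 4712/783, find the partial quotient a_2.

1

⌊4712/783⌋ = 6, remainder 14
⌊783/14⌋ = 55, remainder 13
⌊14/13⌋ = 1, remainder 1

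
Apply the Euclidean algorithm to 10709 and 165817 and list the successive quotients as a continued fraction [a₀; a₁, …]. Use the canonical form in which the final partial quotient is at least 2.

Run the Euclidean algorithm, recording each quotient:
⌊10709/165817⌋ = 0, remainder 10709
⌊165817/10709⌋ = 15, remainder 5182
⌊10709/5182⌋ = 2, remainder 345
⌊5182/345⌋ = 15, remainder 7
⌊345/7⌋ = 49, remainder 2
⌊7/2⌋ = 3, remainder 1
⌊2/1⌋ = 2, remainder 0

[0; 15, 2, 15, 49, 3, 2]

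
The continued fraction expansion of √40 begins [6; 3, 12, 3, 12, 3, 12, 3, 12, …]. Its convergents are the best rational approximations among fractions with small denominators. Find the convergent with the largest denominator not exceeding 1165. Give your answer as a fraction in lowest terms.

721/114

a_0 = 6: 6/1  (≤ bound)
a_1 = 3: 19/3  (≤ bound)
a_2 = 12: 234/37  (≤ bound)
a_3 = 3: 721/114  (≤ bound)
a_4 = 12: 8886/1405  (> 1165, stop)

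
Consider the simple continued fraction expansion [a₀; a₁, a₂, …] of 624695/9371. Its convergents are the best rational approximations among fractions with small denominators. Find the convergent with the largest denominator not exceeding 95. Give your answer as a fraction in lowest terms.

a_0 = 66: 66/1  (≤ bound)
a_1 = 1: 67/1  (≤ bound)
a_2 = 1: 133/2  (≤ bound)
a_3 = 1: 200/3  (≤ bound)
a_4 = 26: 5333/80  (≤ bound)
a_5 = 2: 10866/163  (> 95, stop)

5333/80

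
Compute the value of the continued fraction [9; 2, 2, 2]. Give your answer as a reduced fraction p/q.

a_0 = 9: 9/1
a_1 = 2: 19/2
a_2 = 2: 47/5
a_3 = 2: 113/12

113/12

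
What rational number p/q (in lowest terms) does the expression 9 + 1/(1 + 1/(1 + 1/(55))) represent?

Compute successive convergents:
a_0 = 9: 9/1
a_1 = 1: 10/1
a_2 = 1: 19/2
a_3 = 55: 1055/111

1055/111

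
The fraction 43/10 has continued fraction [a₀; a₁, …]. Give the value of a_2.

3

Run the Euclidean algorithm, recording each quotient:
43 = 4·10 + 3, so a_0 = 4
10 = 3·3 + 1, so a_1 = 3
3 = 3·1 + 0, so a_2 = 3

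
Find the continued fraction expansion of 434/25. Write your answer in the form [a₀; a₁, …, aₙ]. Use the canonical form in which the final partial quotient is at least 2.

[17; 2, 1, 3, 2]

⌊434/25⌋ = 17, remainder 9
⌊25/9⌋ = 2, remainder 7
⌊9/7⌋ = 1, remainder 2
⌊7/2⌋ = 3, remainder 1
⌊2/1⌋ = 2, remainder 0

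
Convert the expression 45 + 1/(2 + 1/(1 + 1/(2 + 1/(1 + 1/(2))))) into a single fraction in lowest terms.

Build up convergents one term at a time:
a_0 = 45: 45/1
a_1 = 2: 91/2
a_2 = 1: 136/3
a_3 = 2: 363/8
a_4 = 1: 499/11
a_5 = 2: 1361/30

1361/30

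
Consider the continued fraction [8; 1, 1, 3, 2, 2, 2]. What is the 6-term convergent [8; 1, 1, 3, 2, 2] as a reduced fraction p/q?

334/39

a_0 = 8: 8/1
a_1 = 1: 9/1
a_2 = 1: 17/2
a_3 = 3: 60/7
a_4 = 2: 137/16
a_5 = 2: 334/39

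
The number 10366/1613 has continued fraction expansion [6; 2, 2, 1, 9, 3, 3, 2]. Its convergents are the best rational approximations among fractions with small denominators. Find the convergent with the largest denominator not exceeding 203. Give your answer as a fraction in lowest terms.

a_0 = 6: 6/1  (≤ bound)
a_1 = 2: 13/2  (≤ bound)
a_2 = 2: 32/5  (≤ bound)
a_3 = 1: 45/7  (≤ bound)
a_4 = 9: 437/68  (≤ bound)
a_5 = 3: 1356/211  (> 203, stop)

437/68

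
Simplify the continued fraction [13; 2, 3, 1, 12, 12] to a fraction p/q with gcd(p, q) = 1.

a_0 = 13: 13/1
a_1 = 2: 27/2
a_2 = 3: 94/7
a_3 = 1: 121/9
a_4 = 12: 1546/115
a_5 = 12: 18673/1389

18673/1389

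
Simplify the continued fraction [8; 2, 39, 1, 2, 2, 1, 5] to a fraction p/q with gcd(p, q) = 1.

Collapse the nested fraction from the inside out:
Start with 5.
1 + 1/(5/1) = 1 + 1/5 = 6/5
2 + 1/(6/5) = 2 + 5/6 = 17/6
2 + 1/(17/6) = 2 + 6/17 = 40/17
1 + 1/(40/17) = 1 + 17/40 = 57/40
39 + 1/(57/40) = 39 + 40/57 = 2263/57
2 + 1/(2263/57) = 2 + 57/2263 = 4583/2263
8 + 1/(4583/2263) = 8 + 2263/4583 = 38927/4583

38927/4583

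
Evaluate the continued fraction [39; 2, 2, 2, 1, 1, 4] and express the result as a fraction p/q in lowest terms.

a_0 = 39: 39/1
a_1 = 2: 79/2
a_2 = 2: 197/5
a_3 = 2: 473/12
a_4 = 1: 670/17
a_5 = 1: 1143/29
a_6 = 4: 5242/133

5242/133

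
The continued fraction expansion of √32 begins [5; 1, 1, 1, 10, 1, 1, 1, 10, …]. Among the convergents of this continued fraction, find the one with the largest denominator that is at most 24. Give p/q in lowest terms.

List convergents until the denominator exceeds the bound:
a_0 = 5: 5/1  (≤ bound)
a_1 = 1: 6/1  (≤ bound)
a_2 = 1: 11/2  (≤ bound)
a_3 = 1: 17/3  (≤ bound)
a_4 = 10: 181/32  (> 24, stop)

17/3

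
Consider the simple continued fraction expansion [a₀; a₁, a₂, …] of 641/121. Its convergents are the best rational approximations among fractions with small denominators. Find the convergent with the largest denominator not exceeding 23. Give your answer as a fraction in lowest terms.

List convergents until the denominator exceeds the bound:
a_0 = 5: 5/1  (≤ bound)
a_1 = 3: 16/3  (≤ bound)
a_2 = 2: 37/7  (≤ bound)
a_3 = 1: 53/10  (≤ bound)
a_4 = 3: 196/37  (> 23, stop)

53/10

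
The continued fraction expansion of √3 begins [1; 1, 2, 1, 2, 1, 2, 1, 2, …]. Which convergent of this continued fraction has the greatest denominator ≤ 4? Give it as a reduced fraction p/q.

7/4

List convergents until the denominator exceeds the bound:
a_0 = 1: 1/1  (≤ bound)
a_1 = 1: 2/1  (≤ bound)
a_2 = 2: 5/3  (≤ bound)
a_3 = 1: 7/4  (≤ bound)
a_4 = 2: 19/11  (> 4, stop)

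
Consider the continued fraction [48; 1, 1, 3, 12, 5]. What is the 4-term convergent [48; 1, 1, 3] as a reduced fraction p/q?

Collapse the nested fraction from the inside out:
Start with 3.
1 + 1/(3/1) = 1 + 1/3 = 4/3
1 + 1/(4/3) = 1 + 3/4 = 7/4
48 + 1/(7/4) = 48 + 4/7 = 340/7

340/7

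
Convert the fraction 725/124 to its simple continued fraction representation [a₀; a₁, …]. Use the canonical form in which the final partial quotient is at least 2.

725 = 5·124 + 105, so a_0 = 5
124 = 1·105 + 19, so a_1 = 1
105 = 5·19 + 10, so a_2 = 5
19 = 1·10 + 9, so a_3 = 1
10 = 1·9 + 1, so a_4 = 1
9 = 9·1 + 0, so a_5 = 9

[5; 1, 5, 1, 1, 9]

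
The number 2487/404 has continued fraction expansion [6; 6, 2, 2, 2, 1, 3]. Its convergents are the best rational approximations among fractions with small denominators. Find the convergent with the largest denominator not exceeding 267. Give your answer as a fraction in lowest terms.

671/109

List convergents until the denominator exceeds the bound:
a_0 = 6: 6/1  (≤ bound)
a_1 = 6: 37/6  (≤ bound)
a_2 = 2: 80/13  (≤ bound)
a_3 = 2: 197/32  (≤ bound)
a_4 = 2: 474/77  (≤ bound)
a_5 = 1: 671/109  (≤ bound)
a_6 = 3: 2487/404  (> 267, stop)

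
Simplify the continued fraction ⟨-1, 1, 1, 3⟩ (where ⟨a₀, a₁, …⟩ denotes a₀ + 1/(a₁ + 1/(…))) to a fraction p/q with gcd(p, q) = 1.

a_0 = -1: -1/1
a_1 = 1: 0/1
a_2 = 1: -1/2
a_3 = 3: -3/7

-3/7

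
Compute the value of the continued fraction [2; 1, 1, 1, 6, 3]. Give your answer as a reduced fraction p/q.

Use the convergent recurrence hₖ = aₖ·hₖ₋₁ + hₖ₋₂ (and likewise for the denominators kₖ):
a_0 = 2: 2/1
a_1 = 1: 3/1
a_2 = 1: 5/2
a_3 = 1: 8/3
a_4 = 6: 53/20
a_5 = 3: 167/63

167/63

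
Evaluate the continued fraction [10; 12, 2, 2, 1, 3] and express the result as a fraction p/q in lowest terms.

3256/323

a_0 = 10: 10/1
a_1 = 12: 121/12
a_2 = 2: 252/25
a_3 = 2: 625/62
a_4 = 1: 877/87
a_5 = 3: 3256/323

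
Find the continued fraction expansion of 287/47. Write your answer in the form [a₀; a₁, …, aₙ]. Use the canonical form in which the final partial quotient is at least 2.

287 = 6·47 + 5, so a_0 = 6
47 = 9·5 + 2, so a_1 = 9
5 = 2·2 + 1, so a_2 = 2
2 = 2·1 + 0, so a_3 = 2

[6; 9, 2, 2]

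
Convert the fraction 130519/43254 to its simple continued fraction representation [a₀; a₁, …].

Apply division with remainder until the remainder is 0:
130519 = 3·43254 + 757, so a_0 = 3
43254 = 57·757 + 105, so a_1 = 57
757 = 7·105 + 22, so a_2 = 7
105 = 4·22 + 17, so a_3 = 4
22 = 1·17 + 5, so a_4 = 1
17 = 3·5 + 2, so a_5 = 3
5 = 2·2 + 1, so a_6 = 2
2 = 2·1 + 0, so a_7 = 2

[3; 57, 7, 4, 1, 3, 2, 2]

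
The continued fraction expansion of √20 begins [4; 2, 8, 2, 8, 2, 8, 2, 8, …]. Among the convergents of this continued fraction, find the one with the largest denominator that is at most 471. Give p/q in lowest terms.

a_0 = 4: 4/1  (≤ bound)
a_1 = 2: 9/2  (≤ bound)
a_2 = 8: 76/17  (≤ bound)
a_3 = 2: 161/36  (≤ bound)
a_4 = 8: 1364/305  (≤ bound)
a_5 = 2: 2889/646  (> 471, stop)

1364/305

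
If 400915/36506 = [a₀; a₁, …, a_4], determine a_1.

1

Repeatedly divide and take the remainder:
⌊400915/36506⌋ = 10, remainder 35855
⌊36506/35855⌋ = 1, remainder 651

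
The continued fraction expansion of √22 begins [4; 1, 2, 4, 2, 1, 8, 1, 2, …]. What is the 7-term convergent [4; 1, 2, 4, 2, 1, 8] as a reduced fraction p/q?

Use the convergent recurrence hₖ = aₖ·hₖ₋₁ + hₖ₋₂ (and likewise for the denominators kₖ):
a_0 = 4: 4/1
a_1 = 1: 5/1
a_2 = 2: 14/3
a_3 = 4: 61/13
a_4 = 2: 136/29
a_5 = 1: 197/42
a_6 = 8: 1712/365

1712/365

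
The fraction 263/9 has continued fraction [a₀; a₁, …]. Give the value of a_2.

2

⌊263/9⌋ = 29, remainder 2
⌊9/2⌋ = 4, remainder 1
⌊2/1⌋ = 2, remainder 0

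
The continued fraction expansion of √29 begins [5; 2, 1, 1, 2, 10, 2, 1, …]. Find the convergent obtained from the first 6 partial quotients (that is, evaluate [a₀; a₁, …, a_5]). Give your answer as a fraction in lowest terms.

727/135

Work from the innermost term outward:
Start with 10.
2 + 1/(10/1) = 2 + 1/10 = 21/10
1 + 1/(21/10) = 1 + 10/21 = 31/21
1 + 1/(31/21) = 1 + 21/31 = 52/31
2 + 1/(52/31) = 2 + 31/52 = 135/52
5 + 1/(135/52) = 5 + 52/135 = 727/135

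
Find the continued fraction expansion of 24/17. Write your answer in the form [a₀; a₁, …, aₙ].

[1; 2, 2, 3]

24 = 1·17 + 7, so a_0 = 1
17 = 2·7 + 3, so a_1 = 2
7 = 2·3 + 1, so a_2 = 2
3 = 3·1 + 0, so a_3 = 3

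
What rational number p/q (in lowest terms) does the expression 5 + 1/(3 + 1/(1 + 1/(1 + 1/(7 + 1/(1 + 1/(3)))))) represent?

Starting at the tail and folding back:
Start with 3.
1 + 1/(3/1) = 1 + 1/3 = 4/3
7 + 1/(4/3) = 7 + 3/4 = 31/4
1 + 1/(31/4) = 1 + 4/31 = 35/31
1 + 1/(35/31) = 1 + 31/35 = 66/35
3 + 1/(66/35) = 3 + 35/66 = 233/66
5 + 1/(233/66) = 5 + 66/233 = 1231/233

1231/233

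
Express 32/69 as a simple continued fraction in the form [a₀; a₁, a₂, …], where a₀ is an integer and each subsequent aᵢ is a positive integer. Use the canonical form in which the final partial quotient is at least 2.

Run the Euclidean algorithm, recording each quotient:
⌊32/69⌋ = 0, remainder 32
⌊69/32⌋ = 2, remainder 5
⌊32/5⌋ = 6, remainder 2
⌊5/2⌋ = 2, remainder 1
⌊2/1⌋ = 2, remainder 0

[0; 2, 6, 2, 2]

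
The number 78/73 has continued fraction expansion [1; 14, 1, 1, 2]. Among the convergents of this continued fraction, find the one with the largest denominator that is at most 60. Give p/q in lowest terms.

31/29

List convergents until the denominator exceeds the bound:
a_0 = 1: 1/1  (≤ bound)
a_1 = 14: 15/14  (≤ bound)
a_2 = 1: 16/15  (≤ bound)
a_3 = 1: 31/29  (≤ bound)
a_4 = 2: 78/73  (> 60, stop)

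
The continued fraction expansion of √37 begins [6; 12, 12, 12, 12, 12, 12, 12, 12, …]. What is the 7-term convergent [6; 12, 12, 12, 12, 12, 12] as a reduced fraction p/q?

a_0 = 6: 6/1
a_1 = 12: 73/12
a_2 = 12: 882/145
a_3 = 12: 10657/1752
a_4 = 12: 128766/21169
a_5 = 12: 1555849/255780
a_6 = 12: 18798954/3090529

18798954/3090529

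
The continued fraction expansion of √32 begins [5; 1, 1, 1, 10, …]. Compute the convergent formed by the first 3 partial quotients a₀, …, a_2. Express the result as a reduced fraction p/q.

a_0 = 5: 5/1
a_1 = 1: 6/1
a_2 = 1: 11/2

11/2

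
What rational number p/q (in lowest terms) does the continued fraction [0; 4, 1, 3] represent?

4/19

Start with 3.
1 + 1/(3/1) = 1 + 1/3 = 4/3
4 + 1/(4/3) = 4 + 3/4 = 19/4
0 + 1/(19/4) = 0 + 4/19 = 4/19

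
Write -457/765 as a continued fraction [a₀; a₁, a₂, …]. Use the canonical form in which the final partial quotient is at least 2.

⌊-457/765⌋ = -1, remainder 308
⌊765/308⌋ = 2, remainder 149
⌊308/149⌋ = 2, remainder 10
⌊149/10⌋ = 14, remainder 9
⌊10/9⌋ = 1, remainder 1
⌊9/1⌋ = 9, remainder 0

[-1; 2, 2, 14, 1, 9]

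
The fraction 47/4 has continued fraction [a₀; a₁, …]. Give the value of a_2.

⌊47/4⌋ = 11, remainder 3
⌊4/3⌋ = 1, remainder 1
⌊3/1⌋ = 3, remainder 0

3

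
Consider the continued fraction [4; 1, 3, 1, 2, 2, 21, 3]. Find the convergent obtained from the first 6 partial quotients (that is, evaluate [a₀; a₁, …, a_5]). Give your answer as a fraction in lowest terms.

Collapse the nested fraction from the inside out:
Start with 2.
2 + 1/(2/1) = 2 + 1/2 = 5/2
1 + 1/(5/2) = 1 + 2/5 = 7/5
3 + 1/(7/5) = 3 + 5/7 = 26/7
1 + 1/(26/7) = 1 + 7/26 = 33/26
4 + 1/(33/26) = 4 + 26/33 = 158/33

158/33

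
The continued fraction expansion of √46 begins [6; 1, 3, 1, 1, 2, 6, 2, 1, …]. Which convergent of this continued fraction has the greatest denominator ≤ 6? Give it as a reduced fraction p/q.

34/5

List convergents until the denominator exceeds the bound:
a_0 = 6: 6/1  (≤ bound)
a_1 = 1: 7/1  (≤ bound)
a_2 = 3: 27/4  (≤ bound)
a_3 = 1: 34/5  (≤ bound)
a_4 = 1: 61/9  (> 6, stop)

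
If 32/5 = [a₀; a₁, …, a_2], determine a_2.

2

Apply division with remainder until the remainder is 0:
32 = 6·5 + 2, so a_0 = 6
5 = 2·2 + 1, so a_1 = 2
2 = 2·1 + 0, so a_2 = 2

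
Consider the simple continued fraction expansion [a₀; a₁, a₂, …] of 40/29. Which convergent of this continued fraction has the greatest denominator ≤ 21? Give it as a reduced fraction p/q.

a_0 = 1: 1/1  (≤ bound)
a_1 = 2: 3/2  (≤ bound)
a_2 = 1: 4/3  (≤ bound)
a_3 = 1: 7/5  (≤ bound)
a_4 = 1: 11/8  (≤ bound)
a_5 = 3: 40/29  (> 21, stop)

11/8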